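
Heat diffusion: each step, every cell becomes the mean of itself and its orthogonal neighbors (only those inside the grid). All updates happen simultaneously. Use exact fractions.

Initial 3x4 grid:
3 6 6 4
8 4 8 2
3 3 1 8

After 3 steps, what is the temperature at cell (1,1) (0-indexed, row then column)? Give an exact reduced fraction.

Answer: 749/150

Derivation:
Step 1: cell (1,1) = 29/5
Step 2: cell (1,1) = 22/5
Step 3: cell (1,1) = 749/150
Full grid after step 3:
  11293/2160 7079/1440 2491/480 3419/720
  6661/1440 749/150 1361/300 7031/1440
  9853/2160 6059/1440 6653/1440 9337/2160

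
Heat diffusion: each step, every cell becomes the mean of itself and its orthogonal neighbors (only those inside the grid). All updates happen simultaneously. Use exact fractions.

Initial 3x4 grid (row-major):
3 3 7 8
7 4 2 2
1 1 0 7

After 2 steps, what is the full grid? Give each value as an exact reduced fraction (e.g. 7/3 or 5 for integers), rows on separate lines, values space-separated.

After step 1:
  13/3 17/4 5 17/3
  15/4 17/5 3 19/4
  3 3/2 5/2 3
After step 2:
  37/9 1019/240 215/48 185/36
  869/240 159/50 373/100 197/48
  11/4 13/5 5/2 41/12

Answer: 37/9 1019/240 215/48 185/36
869/240 159/50 373/100 197/48
11/4 13/5 5/2 41/12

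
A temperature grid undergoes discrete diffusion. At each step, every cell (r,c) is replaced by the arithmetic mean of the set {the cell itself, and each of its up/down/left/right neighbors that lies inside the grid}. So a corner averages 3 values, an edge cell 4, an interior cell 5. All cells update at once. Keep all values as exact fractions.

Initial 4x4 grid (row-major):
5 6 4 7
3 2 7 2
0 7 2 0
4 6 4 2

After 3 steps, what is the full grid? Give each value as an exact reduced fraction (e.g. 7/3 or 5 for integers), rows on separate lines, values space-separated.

Answer: 1829/432 30583/7200 33719/7200 9059/2160
6577/1800 25579/6000 4597/1200 13897/3600
6911/1800 4357/1200 7373/2000 3503/1200
7979/2160 28469/7200 7831/2400 427/144

Derivation:
After step 1:
  14/3 17/4 6 13/3
  5/2 5 17/5 4
  7/2 17/5 4 3/2
  10/3 21/4 7/2 2
After step 2:
  137/36 239/48 1079/240 43/9
  47/12 371/100 112/25 397/120
  191/60 423/100 79/25 23/8
  145/36 929/240 59/16 7/3
After step 3:
  1829/432 30583/7200 33719/7200 9059/2160
  6577/1800 25579/6000 4597/1200 13897/3600
  6911/1800 4357/1200 7373/2000 3503/1200
  7979/2160 28469/7200 7831/2400 427/144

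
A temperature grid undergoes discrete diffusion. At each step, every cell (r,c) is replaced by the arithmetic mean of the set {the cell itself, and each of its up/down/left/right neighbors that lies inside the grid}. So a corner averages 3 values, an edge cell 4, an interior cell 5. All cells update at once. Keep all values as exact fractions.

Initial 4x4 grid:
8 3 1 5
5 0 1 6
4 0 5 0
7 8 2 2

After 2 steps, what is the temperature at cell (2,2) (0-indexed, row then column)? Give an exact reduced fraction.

Answer: 151/50

Derivation:
Step 1: cell (2,2) = 8/5
Step 2: cell (2,2) = 151/50
Full grid after step 2:
  151/36 379/120 121/40 19/6
  923/240 301/100 23/10 257/80
  1079/240 301/100 151/50 551/240
  175/36 547/120 343/120 53/18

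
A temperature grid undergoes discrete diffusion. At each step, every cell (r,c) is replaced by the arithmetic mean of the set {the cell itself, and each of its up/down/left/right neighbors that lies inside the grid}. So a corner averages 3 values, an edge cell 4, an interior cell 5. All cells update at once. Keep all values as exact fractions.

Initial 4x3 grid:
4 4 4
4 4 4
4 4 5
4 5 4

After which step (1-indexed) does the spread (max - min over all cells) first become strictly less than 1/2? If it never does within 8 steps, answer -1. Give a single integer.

Answer: 2

Derivation:
Step 1: max=14/3, min=4, spread=2/3
Step 2: max=353/80, min=4, spread=33/80
  -> spread < 1/2 first at step 2
Step 3: max=9499/2160, min=4, spread=859/2160
Step 4: max=560003/129600, min=7279/1800, spread=7183/25920
Step 5: max=33443077/7776000, min=438211/108000, spread=378377/1555200
Step 6: max=1991901623/466560000, min=4409789/1080000, spread=3474911/18662400
Step 7: max=119057200357/27993600000, min=398253989/97200000, spread=174402061/1119744000
Step 8: max=7115748566063/1679616000000, min=47967816727/11664000000, spread=1667063659/13436928000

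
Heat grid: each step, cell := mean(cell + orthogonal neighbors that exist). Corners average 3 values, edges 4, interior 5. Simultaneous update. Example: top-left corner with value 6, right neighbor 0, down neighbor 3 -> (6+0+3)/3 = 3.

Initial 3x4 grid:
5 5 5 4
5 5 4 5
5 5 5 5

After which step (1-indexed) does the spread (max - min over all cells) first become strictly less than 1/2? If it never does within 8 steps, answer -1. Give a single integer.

Answer: 2

Derivation:
Step 1: max=5, min=9/2, spread=1/2
Step 2: max=5, min=41/9, spread=4/9
  -> spread < 1/2 first at step 2
Step 3: max=1987/400, min=33691/7200, spread=83/288
Step 4: max=35609/7200, min=303631/64800, spread=337/1296
Step 5: max=2360449/480000, min=18379979/3888000, spread=7396579/38880000
Step 6: max=63576727/12960000, min=1106097961/233280000, spread=61253/373248
Step 7: max=3801721943/777600000, min=66634458599/13996800000, spread=14372291/111974400
Step 8: max=227644507837/46656000000, min=4007305427941/839808000000, spread=144473141/1343692800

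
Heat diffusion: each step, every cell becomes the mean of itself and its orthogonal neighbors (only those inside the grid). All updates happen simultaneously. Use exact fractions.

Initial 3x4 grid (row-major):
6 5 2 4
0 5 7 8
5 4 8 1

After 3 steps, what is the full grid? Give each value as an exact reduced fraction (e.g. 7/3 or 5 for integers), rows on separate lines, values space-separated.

After step 1:
  11/3 9/2 9/2 14/3
  4 21/5 6 5
  3 11/2 5 17/3
After step 2:
  73/18 253/60 59/12 85/18
  223/60 121/25 247/50 16/3
  25/6 177/40 133/24 47/9
After step 3:
  1079/270 8113/1800 4229/900 539/108
  15101/3600 13283/3000 15343/3000 4549/900
  1477/360 1423/300 4529/900 1159/216

Answer: 1079/270 8113/1800 4229/900 539/108
15101/3600 13283/3000 15343/3000 4549/900
1477/360 1423/300 4529/900 1159/216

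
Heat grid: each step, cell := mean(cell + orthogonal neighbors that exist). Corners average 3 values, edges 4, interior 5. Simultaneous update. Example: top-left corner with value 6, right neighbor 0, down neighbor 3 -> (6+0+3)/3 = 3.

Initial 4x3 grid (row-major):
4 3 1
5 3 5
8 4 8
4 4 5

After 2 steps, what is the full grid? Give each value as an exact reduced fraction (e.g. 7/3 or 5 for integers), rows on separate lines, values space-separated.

After step 1:
  4 11/4 3
  5 4 17/4
  21/4 27/5 11/2
  16/3 17/4 17/3
After step 2:
  47/12 55/16 10/3
  73/16 107/25 67/16
  1259/240 122/25 1249/240
  89/18 413/80 185/36

Answer: 47/12 55/16 10/3
73/16 107/25 67/16
1259/240 122/25 1249/240
89/18 413/80 185/36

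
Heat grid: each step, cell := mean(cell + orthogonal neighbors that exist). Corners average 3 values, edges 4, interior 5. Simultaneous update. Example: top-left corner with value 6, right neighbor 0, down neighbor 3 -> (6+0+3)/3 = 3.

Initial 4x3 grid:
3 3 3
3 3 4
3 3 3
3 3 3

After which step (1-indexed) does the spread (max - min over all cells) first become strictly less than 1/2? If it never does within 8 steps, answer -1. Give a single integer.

Answer: 1

Derivation:
Step 1: max=10/3, min=3, spread=1/3
  -> spread < 1/2 first at step 1
Step 2: max=391/120, min=3, spread=31/120
Step 3: max=3451/1080, min=3, spread=211/1080
Step 4: max=340897/108000, min=5447/1800, spread=14077/108000
Step 5: max=3056407/972000, min=327683/108000, spread=5363/48600
Step 6: max=91220809/29160000, min=182869/60000, spread=93859/1166400
Step 7: max=5459074481/1749600000, min=296936467/97200000, spread=4568723/69984000
Step 8: max=326708435629/104976000000, min=8929618889/2916000000, spread=8387449/167961600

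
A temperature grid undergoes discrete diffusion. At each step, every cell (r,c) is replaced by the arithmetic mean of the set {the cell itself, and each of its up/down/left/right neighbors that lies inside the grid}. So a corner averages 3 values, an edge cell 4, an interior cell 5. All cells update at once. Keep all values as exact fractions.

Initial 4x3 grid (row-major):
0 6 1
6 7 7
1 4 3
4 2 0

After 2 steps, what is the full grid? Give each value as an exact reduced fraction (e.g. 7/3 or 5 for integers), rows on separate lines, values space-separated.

After step 1:
  4 7/2 14/3
  7/2 6 9/2
  15/4 17/5 7/2
  7/3 5/2 5/3
After step 2:
  11/3 109/24 38/9
  69/16 209/50 14/3
  779/240 383/100 49/15
  103/36 99/40 23/9

Answer: 11/3 109/24 38/9
69/16 209/50 14/3
779/240 383/100 49/15
103/36 99/40 23/9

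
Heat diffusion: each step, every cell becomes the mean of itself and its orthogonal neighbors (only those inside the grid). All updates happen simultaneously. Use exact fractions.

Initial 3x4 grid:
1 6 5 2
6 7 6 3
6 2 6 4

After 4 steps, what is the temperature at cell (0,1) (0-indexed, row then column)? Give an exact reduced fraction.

Answer: 513373/108000

Derivation:
Step 1: cell (0,1) = 19/4
Step 2: cell (0,1) = 577/120
Step 3: cell (0,1) = 17299/3600
Step 4: cell (0,1) = 513373/108000
Full grid after step 4:
  78347/16200 513373/108000 493273/108000 562861/129600
  351637/72000 291971/60000 1663601/360000 3811369/864000
  320413/64800 1053871/216000 1016171/216000 578611/129600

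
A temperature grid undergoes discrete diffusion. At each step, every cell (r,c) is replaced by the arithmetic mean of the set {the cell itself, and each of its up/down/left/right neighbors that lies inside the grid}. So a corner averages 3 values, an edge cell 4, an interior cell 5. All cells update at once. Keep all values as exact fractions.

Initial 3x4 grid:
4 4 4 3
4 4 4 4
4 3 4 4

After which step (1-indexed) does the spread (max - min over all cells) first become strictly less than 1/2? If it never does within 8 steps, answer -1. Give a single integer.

Answer: 1

Derivation:
Step 1: max=4, min=11/3, spread=1/3
  -> spread < 1/2 first at step 1
Step 2: max=4, min=67/18, spread=5/18
Step 3: max=2821/720, min=4109/1080, spread=49/432
Step 4: max=84431/21600, min=493931/129600, spread=2531/25920
Step 5: max=838609/216000, min=198246911/51840000, spread=3019249/51840000
Step 6: max=75360949/19440000, min=198483289/51840000, spread=297509/6220800
Step 7: max=1127714479/291600000, min=715339200791/186624000000, spread=6398065769/186624000000
Step 8: max=45066621049/11664000000, min=2146750535227/559872000000, spread=131578201/4478976000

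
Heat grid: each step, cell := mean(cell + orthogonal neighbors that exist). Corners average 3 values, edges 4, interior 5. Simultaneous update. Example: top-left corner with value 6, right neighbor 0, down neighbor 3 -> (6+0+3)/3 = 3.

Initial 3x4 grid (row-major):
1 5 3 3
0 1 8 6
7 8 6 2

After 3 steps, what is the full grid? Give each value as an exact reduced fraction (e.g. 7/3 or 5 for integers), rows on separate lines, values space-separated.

After step 1:
  2 5/2 19/4 4
  9/4 22/5 24/5 19/4
  5 11/2 6 14/3
After step 2:
  9/4 273/80 321/80 9/2
  273/80 389/100 247/50 1093/240
  17/4 209/40 629/120 185/36
After step 3:
  121/40 2713/800 3373/800 196/45
  5521/1600 522/125 13583/3000 68879/14400
  1031/240 2791/600 18491/3600 10753/2160

Answer: 121/40 2713/800 3373/800 196/45
5521/1600 522/125 13583/3000 68879/14400
1031/240 2791/600 18491/3600 10753/2160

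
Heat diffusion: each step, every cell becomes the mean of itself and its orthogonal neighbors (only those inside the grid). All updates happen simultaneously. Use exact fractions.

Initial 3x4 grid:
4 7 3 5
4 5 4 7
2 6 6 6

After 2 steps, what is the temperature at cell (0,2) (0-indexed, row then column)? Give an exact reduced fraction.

Step 1: cell (0,2) = 19/4
Step 2: cell (0,2) = 39/8
Full grid after step 2:
  9/2 197/40 39/8 61/12
  359/80 469/100 519/100 131/24
  25/6 389/80 259/48 52/9

Answer: 39/8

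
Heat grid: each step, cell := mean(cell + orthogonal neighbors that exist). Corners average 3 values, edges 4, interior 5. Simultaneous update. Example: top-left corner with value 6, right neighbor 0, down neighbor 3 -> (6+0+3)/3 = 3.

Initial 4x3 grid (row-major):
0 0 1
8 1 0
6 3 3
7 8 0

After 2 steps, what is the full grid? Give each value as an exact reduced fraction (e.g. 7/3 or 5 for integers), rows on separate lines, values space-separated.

After step 1:
  8/3 1/2 1/3
  15/4 12/5 5/4
  6 21/5 3/2
  7 9/2 11/3
After step 2:
  83/36 59/40 25/36
  889/240 121/50 329/240
  419/80 93/25 637/240
  35/6 581/120 29/9

Answer: 83/36 59/40 25/36
889/240 121/50 329/240
419/80 93/25 637/240
35/6 581/120 29/9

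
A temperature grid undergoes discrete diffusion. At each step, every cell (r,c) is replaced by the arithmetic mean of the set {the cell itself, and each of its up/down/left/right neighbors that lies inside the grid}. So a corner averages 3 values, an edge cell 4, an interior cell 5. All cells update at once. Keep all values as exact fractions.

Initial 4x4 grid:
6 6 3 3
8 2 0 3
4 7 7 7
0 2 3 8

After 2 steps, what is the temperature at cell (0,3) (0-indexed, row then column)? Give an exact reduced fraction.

Step 1: cell (0,3) = 3
Step 2: cell (0,3) = 37/12
Full grid after step 2:
  191/36 1111/240 53/16 37/12
  1261/240 17/4 373/100 31/8
  323/80 431/100 469/100 203/40
  13/4 18/5 47/10 23/4

Answer: 37/12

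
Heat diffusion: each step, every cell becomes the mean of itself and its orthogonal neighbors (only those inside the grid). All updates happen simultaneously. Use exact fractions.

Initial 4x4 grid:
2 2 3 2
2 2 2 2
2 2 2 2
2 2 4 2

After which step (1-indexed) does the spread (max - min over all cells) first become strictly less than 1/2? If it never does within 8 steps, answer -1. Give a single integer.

Step 1: max=8/3, min=2, spread=2/3
Step 2: max=151/60, min=2, spread=31/60
Step 3: max=1291/540, min=613/300, spread=469/1350
  -> spread < 1/2 first at step 3
Step 4: max=37729/16200, min=18703/9000, spread=10159/40500
Step 5: max=1122019/486000, min=679237/324000, spread=206327/972000
Step 6: max=16643009/7290000, min=20480173/9720000, spread=5131517/29160000
Step 7: max=991750771/437400000, min=123569969/58320000, spread=129952007/874800000
Step 8: max=230952743/102515625, min=18617738137/8748000000, spread=3270687797/26244000000

Answer: 3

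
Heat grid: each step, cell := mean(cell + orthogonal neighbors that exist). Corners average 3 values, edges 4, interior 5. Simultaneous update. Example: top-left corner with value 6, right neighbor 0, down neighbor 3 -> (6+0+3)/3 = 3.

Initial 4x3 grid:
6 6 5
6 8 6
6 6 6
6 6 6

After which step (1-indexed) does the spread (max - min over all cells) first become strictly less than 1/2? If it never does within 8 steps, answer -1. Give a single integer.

Step 1: max=13/2, min=17/3, spread=5/6
Step 2: max=159/25, min=6, spread=9/25
  -> spread < 1/2 first at step 2
Step 3: max=1253/200, min=1213/200, spread=1/5
Step 4: max=268357/43200, min=43807/7200, spread=1103/8640
Step 5: max=13386089/2160000, min=1466911/240000, spread=18389/216000
Step 6: max=962254997/155520000, min=1100873/180000, spread=444029/6220800
Step 7: max=57640076423/9331200000, min=2382110627/388800000, spread=3755371/74649600
Step 8: max=1152144171719/186624000000, min=143016050543/23328000000, spread=64126139/1492992000

Answer: 2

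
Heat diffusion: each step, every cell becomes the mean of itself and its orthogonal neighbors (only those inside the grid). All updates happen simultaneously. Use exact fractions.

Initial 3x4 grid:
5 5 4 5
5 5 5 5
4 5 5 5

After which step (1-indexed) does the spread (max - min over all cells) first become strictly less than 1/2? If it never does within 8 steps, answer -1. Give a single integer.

Step 1: max=5, min=14/3, spread=1/3
  -> spread < 1/2 first at step 1
Step 2: max=5, min=85/18, spread=5/18
Step 3: max=3541/720, min=5189/1080, spread=49/432
Step 4: max=106031/21600, min=623531/129600, spread=2531/25920
Step 5: max=1054609/216000, min=250086911/51840000, spread=3019249/51840000
Step 6: max=94800949/19440000, min=250323289/51840000, spread=297509/6220800
Step 7: max=1419314479/291600000, min=901963200791/186624000000, spread=6398065769/186624000000
Step 8: max=56730621049/11664000000, min=2706622535227/559872000000, spread=131578201/4478976000

Answer: 1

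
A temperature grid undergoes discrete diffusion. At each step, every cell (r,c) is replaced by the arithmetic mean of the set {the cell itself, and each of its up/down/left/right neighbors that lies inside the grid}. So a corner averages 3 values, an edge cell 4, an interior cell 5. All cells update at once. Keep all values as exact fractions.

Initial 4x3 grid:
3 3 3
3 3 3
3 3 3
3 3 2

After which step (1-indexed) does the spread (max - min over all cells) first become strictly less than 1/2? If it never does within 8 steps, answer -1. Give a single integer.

Answer: 1

Derivation:
Step 1: max=3, min=8/3, spread=1/3
  -> spread < 1/2 first at step 1
Step 2: max=3, min=49/18, spread=5/18
Step 3: max=3, min=607/216, spread=41/216
Step 4: max=3, min=73543/25920, spread=4217/25920
Step 5: max=21521/7200, min=4456451/1555200, spread=38417/311040
Step 6: max=429403/144000, min=268735789/93312000, spread=1903471/18662400
Step 7: max=12844241/4320000, min=16195170911/5598720000, spread=18038617/223948800
Step 8: max=1153473241/388800000, min=974501417149/335923200000, spread=883978523/13436928000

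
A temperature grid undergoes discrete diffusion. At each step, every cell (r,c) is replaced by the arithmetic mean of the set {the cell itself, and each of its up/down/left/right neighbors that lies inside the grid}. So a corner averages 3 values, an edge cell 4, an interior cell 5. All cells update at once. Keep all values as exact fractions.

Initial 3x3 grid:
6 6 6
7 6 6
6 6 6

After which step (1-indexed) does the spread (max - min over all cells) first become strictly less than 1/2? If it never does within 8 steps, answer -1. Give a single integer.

Step 1: max=19/3, min=6, spread=1/3
  -> spread < 1/2 first at step 1
Step 2: max=1507/240, min=6, spread=67/240
Step 3: max=13397/2160, min=1207/200, spread=1807/10800
Step 4: max=5341963/864000, min=32761/5400, spread=33401/288000
Step 5: max=47885933/7776000, min=3283391/540000, spread=3025513/38880000
Step 6: max=19127326867/3110400000, min=175555949/28800000, spread=53531/995328
Step 7: max=1145776925849/186624000000, min=47447116051/7776000000, spread=450953/11943936
Step 8: max=68693543560603/11197440000000, min=5699728610519/933120000000, spread=3799043/143327232

Answer: 1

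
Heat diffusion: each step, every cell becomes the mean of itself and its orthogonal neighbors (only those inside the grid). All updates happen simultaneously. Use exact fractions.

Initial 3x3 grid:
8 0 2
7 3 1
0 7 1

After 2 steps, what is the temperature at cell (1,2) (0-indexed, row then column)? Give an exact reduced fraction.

Step 1: cell (1,2) = 7/4
Step 2: cell (1,2) = 187/80
Full grid after step 2:
  17/4 257/80 2
  533/120 317/100 187/80
  143/36 841/240 5/2

Answer: 187/80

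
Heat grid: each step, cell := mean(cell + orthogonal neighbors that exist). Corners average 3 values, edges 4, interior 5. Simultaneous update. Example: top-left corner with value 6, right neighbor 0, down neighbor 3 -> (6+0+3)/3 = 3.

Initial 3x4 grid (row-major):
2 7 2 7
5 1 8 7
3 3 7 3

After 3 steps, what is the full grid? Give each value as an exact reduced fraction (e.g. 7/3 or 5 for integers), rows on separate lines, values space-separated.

After step 1:
  14/3 3 6 16/3
  11/4 24/5 5 25/4
  11/3 7/2 21/4 17/3
After step 2:
  125/36 277/60 29/6 211/36
  953/240 381/100 273/50 89/16
  119/36 1033/240 233/48 103/18
After step 3:
  8683/2160 15059/3600 9347/1800 2341/432
  52411/14400 13297/3000 613/125 27127/4800
  4169/1080 29293/7200 36613/7200 581/108

Answer: 8683/2160 15059/3600 9347/1800 2341/432
52411/14400 13297/3000 613/125 27127/4800
4169/1080 29293/7200 36613/7200 581/108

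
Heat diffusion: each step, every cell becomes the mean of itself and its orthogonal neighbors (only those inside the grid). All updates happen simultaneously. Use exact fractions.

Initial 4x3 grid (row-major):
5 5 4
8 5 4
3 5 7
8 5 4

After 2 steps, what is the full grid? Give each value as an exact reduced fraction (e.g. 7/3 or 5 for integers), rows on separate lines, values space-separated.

After step 1:
  6 19/4 13/3
  21/4 27/5 5
  6 5 5
  16/3 11/2 16/3
After step 2:
  16/3 1229/240 169/36
  453/80 127/25 74/15
  259/48 269/50 61/12
  101/18 127/24 95/18

Answer: 16/3 1229/240 169/36
453/80 127/25 74/15
259/48 269/50 61/12
101/18 127/24 95/18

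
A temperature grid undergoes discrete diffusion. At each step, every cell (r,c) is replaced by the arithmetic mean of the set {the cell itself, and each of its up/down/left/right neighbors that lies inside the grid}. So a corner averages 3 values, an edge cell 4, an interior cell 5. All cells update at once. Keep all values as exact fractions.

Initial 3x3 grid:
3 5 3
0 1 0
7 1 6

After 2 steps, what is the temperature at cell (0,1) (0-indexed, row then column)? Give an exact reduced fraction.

Step 1: cell (0,1) = 3
Step 2: cell (0,1) = 73/30
Full grid after step 2:
  101/36 73/30 49/18
  569/240 67/25 89/40
  55/18 203/80 103/36

Answer: 73/30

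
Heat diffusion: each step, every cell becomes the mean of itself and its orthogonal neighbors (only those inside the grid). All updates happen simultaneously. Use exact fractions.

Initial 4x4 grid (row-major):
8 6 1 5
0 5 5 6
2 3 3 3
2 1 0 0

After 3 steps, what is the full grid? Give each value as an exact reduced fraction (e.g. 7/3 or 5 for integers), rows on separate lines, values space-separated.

Answer: 8923/2160 30751/7200 3399/800 151/36
12893/3600 21889/6000 469/125 9047/2400
9137/3600 2003/750 5453/2000 6727/2400
1057/540 6737/3600 2311/1200 1471/720

Derivation:
After step 1:
  14/3 5 17/4 4
  15/4 19/5 4 19/4
  7/4 14/5 14/5 3
  5/3 3/2 1 1
After step 2:
  161/36 1063/240 69/16 13/3
  419/120 387/100 98/25 63/16
  299/120 253/100 68/25 231/80
  59/36 209/120 63/40 5/3
After step 3:
  8923/2160 30751/7200 3399/800 151/36
  12893/3600 21889/6000 469/125 9047/2400
  9137/3600 2003/750 5453/2000 6727/2400
  1057/540 6737/3600 2311/1200 1471/720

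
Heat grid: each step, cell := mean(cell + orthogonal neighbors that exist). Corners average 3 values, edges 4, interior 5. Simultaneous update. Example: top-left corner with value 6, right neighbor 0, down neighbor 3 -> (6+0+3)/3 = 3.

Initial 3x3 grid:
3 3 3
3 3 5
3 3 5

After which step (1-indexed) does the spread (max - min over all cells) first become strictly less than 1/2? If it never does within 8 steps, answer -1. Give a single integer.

Step 1: max=13/3, min=3, spread=4/3
Step 2: max=71/18, min=3, spread=17/18
Step 3: max=4087/1080, min=281/90, spread=143/216
Step 4: max=237149/64800, min=4313/1350, spread=1205/2592
  -> spread < 1/2 first at step 4
Step 5: max=13963303/3888000, min=117541/36000, spread=10151/31104
Step 6: max=825509141/233280000, min=32169209/9720000, spread=85517/373248
Step 7: max=49062790927/13996800000, min=3900953671/1166400000, spread=720431/4478976
Step 8: max=2923038194669/839808000000, min=9820161863/2916000000, spread=6069221/53747712

Answer: 4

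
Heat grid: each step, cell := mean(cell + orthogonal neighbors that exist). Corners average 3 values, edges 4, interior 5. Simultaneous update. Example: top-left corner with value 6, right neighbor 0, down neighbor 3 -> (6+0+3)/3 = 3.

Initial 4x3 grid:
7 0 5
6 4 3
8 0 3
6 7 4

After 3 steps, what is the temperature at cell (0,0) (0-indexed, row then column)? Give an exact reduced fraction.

Answer: 9221/2160

Derivation:
Step 1: cell (0,0) = 13/3
Step 2: cell (0,0) = 175/36
Step 3: cell (0,0) = 9221/2160
Full grid after step 3:
  9221/2160 239/60 7021/2160
  6937/1440 751/200 5177/1440
  155/32 1081/240 1027/288
  1939/360 12997/2880 4577/1080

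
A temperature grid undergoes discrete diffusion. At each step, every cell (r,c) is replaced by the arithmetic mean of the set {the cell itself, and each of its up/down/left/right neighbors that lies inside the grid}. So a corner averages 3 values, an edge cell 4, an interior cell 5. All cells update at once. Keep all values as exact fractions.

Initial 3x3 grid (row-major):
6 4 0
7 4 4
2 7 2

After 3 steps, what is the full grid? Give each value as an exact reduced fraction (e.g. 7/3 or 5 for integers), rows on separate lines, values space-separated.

After step 1:
  17/3 7/2 8/3
  19/4 26/5 5/2
  16/3 15/4 13/3
After step 2:
  167/36 511/120 26/9
  419/80 197/50 147/40
  83/18 1117/240 127/36
After step 3:
  10177/2160 28307/7200 487/135
  7371/1600 4353/1000 8419/2400
  5221/1080 60239/14400 8537/2160

Answer: 10177/2160 28307/7200 487/135
7371/1600 4353/1000 8419/2400
5221/1080 60239/14400 8537/2160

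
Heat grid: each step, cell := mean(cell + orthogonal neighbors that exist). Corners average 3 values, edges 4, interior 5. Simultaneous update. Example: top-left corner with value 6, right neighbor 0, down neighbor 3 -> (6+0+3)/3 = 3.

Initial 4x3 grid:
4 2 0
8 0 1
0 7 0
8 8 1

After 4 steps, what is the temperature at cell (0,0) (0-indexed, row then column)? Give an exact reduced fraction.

Step 1: cell (0,0) = 14/3
Step 2: cell (0,0) = 55/18
Step 3: cell (0,0) = 7201/2160
Step 4: cell (0,0) = 97523/32400
Full grid after step 4:
  97523/32400 1121459/432000 13919/7200
  777787/216000 15653/5625 85777/36000
  876827/216000 664121/180000 103867/36000
  298631/64800 54227/13500 38951/10800

Answer: 97523/32400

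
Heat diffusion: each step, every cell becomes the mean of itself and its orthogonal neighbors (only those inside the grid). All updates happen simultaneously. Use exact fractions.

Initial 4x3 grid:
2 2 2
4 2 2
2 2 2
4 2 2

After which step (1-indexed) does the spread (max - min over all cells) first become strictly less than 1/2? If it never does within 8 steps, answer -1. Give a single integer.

Step 1: max=3, min=2, spread=1
Step 2: max=49/18, min=2, spread=13/18
Step 3: max=9257/3600, min=207/100, spread=361/720
Step 4: max=161569/64800, min=5761/2700, spread=4661/12960
  -> spread < 1/2 first at step 4
Step 5: max=7878863/3240000, min=2356621/1080000, spread=809/3240
Step 6: max=560650399/233280000, min=21475301/9720000, spread=1809727/9331200
Step 7: max=33238047941/13996800000, min=163000573/72900000, spread=77677517/559872000
Step 8: max=1981514394319/839808000000, min=13123066451/5832000000, spread=734342603/6718464000

Answer: 4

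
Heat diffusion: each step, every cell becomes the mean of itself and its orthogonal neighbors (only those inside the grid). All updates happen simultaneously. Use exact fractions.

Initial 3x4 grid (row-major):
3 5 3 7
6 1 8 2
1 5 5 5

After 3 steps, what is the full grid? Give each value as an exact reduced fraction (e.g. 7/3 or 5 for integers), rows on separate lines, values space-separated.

Answer: 877/216 28303/7200 3797/800 3251/720
51611/14400 26179/6000 2127/500 11791/2400
283/72 3067/800 11291/2400 3251/720

Derivation:
After step 1:
  14/3 3 23/4 4
  11/4 5 19/5 11/2
  4 3 23/4 4
After step 2:
  125/36 221/48 331/80 61/12
  197/48 351/100 129/25 173/40
  13/4 71/16 331/80 61/12
After step 3:
  877/216 28303/7200 3797/800 3251/720
  51611/14400 26179/6000 2127/500 11791/2400
  283/72 3067/800 11291/2400 3251/720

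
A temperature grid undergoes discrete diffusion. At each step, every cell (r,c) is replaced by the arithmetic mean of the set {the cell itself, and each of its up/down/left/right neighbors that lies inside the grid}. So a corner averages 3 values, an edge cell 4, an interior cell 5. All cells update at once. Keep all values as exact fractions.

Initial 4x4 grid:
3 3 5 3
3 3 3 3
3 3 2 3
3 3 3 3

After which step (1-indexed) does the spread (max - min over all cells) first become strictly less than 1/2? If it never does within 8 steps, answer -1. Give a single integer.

Step 1: max=11/3, min=11/4, spread=11/12
Step 2: max=52/15, min=17/6, spread=19/30
Step 3: max=7207/2160, min=6881/2400, spread=10141/21600
  -> spread < 1/2 first at step 3
Step 4: max=42209/12960, min=31213/10800, spread=23767/64800
Step 5: max=6251023/1944000, min=6301937/2160000, spread=5792797/19440000
Step 6: max=185421193/58320000, min=190359881/64800000, spread=140973001/583200000
Step 7: max=5519010847/1749600000, min=5745120881/1944000000, spread=3484020541/17496000000
Step 8: max=32901375701/10497600000, min=173210057093/58320000000, spread=86178271213/524880000000

Answer: 3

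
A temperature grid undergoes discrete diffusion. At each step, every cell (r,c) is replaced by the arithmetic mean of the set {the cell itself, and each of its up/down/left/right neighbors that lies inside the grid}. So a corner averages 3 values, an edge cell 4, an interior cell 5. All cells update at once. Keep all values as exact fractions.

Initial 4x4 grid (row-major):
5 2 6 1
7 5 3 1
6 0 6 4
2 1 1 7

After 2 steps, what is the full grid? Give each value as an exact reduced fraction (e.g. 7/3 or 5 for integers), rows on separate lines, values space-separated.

Answer: 179/36 467/120 431/120 95/36
527/120 429/100 313/100 817/240
161/40 291/100 377/100 271/80
31/12 227/80 231/80 49/12

Derivation:
After step 1:
  14/3 9/2 3 8/3
  23/4 17/5 21/5 9/4
  15/4 18/5 14/5 9/2
  3 1 15/4 4
After step 2:
  179/36 467/120 431/120 95/36
  527/120 429/100 313/100 817/240
  161/40 291/100 377/100 271/80
  31/12 227/80 231/80 49/12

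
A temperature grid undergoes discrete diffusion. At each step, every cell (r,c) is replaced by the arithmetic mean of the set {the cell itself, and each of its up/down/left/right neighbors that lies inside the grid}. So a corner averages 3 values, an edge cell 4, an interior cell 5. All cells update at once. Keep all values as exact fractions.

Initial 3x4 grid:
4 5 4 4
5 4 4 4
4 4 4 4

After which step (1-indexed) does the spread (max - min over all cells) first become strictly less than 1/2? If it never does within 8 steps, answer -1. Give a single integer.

Step 1: max=14/3, min=4, spread=2/3
Step 2: max=353/80, min=4, spread=33/80
  -> spread < 1/2 first at step 2
Step 3: max=9499/2160, min=4, spread=859/2160
Step 4: max=560003/129600, min=7279/1800, spread=7183/25920
Step 5: max=33443077/7776000, min=438211/108000, spread=378377/1555200
Step 6: max=1991901623/466560000, min=4409789/1080000, spread=3474911/18662400
Step 7: max=119057200357/27993600000, min=398253989/97200000, spread=174402061/1119744000
Step 8: max=7115748566063/1679616000000, min=47967816727/11664000000, spread=1667063659/13436928000

Answer: 2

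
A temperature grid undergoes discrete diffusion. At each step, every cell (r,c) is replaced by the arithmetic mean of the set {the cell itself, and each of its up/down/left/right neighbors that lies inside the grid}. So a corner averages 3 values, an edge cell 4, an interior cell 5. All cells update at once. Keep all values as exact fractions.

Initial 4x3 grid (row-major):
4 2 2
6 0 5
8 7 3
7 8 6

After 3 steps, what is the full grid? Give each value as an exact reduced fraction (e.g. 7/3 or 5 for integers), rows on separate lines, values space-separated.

After step 1:
  4 2 3
  9/2 4 5/2
  7 26/5 21/4
  23/3 7 17/3
After step 2:
  7/2 13/4 5/2
  39/8 91/25 59/16
  731/120 569/100 1117/240
  65/9 383/60 215/36
After step 3:
  31/8 1289/400 151/48
  679/150 8457/2000 8689/2400
  21491/3600 31751/6000 36007/7200
  7091/1080 22741/3600 12247/2160

Answer: 31/8 1289/400 151/48
679/150 8457/2000 8689/2400
21491/3600 31751/6000 36007/7200
7091/1080 22741/3600 12247/2160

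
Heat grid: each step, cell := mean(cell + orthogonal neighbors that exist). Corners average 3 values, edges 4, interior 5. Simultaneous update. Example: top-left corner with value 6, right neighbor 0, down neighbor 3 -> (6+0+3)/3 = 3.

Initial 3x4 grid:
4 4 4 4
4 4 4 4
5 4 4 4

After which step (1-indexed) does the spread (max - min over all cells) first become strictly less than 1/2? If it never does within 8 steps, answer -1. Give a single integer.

Answer: 1

Derivation:
Step 1: max=13/3, min=4, spread=1/3
  -> spread < 1/2 first at step 1
Step 2: max=77/18, min=4, spread=5/18
Step 3: max=905/216, min=4, spread=41/216
Step 4: max=107897/25920, min=4, spread=4217/25920
Step 5: max=6429949/1555200, min=28879/7200, spread=38417/311040
Step 6: max=384448211/93312000, min=578597/144000, spread=1903471/18662400
Step 7: max=22995869089/5598720000, min=17395759/4320000, spread=18038617/223948800
Step 8: max=1376960982851/335923200000, min=1568126759/388800000, spread=883978523/13436928000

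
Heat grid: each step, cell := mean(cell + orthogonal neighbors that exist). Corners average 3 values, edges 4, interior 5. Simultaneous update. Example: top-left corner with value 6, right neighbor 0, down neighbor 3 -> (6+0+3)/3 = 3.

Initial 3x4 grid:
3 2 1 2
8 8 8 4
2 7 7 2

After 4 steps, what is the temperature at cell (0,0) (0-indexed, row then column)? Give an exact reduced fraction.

Step 1: cell (0,0) = 13/3
Step 2: cell (0,0) = 157/36
Step 3: cell (0,0) = 641/135
Step 4: cell (0,0) = 623029/129600
Full grid after step 4:
  623029/129600 1003799/216000 914699/216000 259637/64800
  503279/96000 608273/120000 855247/180000 235471/54000
  716279/129600 148553/27000 69239/13500 19457/4050

Answer: 623029/129600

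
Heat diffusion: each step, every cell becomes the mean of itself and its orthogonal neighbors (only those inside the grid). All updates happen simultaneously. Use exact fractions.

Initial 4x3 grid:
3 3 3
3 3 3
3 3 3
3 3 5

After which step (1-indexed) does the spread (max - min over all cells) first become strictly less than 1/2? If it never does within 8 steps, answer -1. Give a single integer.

Answer: 3

Derivation:
Step 1: max=11/3, min=3, spread=2/3
Step 2: max=32/9, min=3, spread=5/9
Step 3: max=365/108, min=3, spread=41/108
  -> spread < 1/2 first at step 3
Step 4: max=43097/12960, min=3, spread=4217/12960
Step 5: max=2541949/777600, min=10879/3600, spread=38417/155520
Step 6: max=151168211/46656000, min=218597/72000, spread=1903471/9331200
Step 7: max=8999069089/2799360000, min=6595759/2160000, spread=18038617/111974400
Step 8: max=537152982851/167961600000, min=596126759/194400000, spread=883978523/6718464000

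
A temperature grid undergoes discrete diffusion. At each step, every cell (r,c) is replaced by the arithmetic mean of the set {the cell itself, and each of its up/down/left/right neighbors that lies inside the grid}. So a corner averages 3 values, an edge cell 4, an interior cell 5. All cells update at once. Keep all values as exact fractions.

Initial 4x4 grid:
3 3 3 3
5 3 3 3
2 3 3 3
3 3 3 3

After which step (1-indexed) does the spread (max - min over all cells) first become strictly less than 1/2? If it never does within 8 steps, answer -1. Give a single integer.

Step 1: max=11/3, min=8/3, spread=1
Step 2: max=407/120, min=43/15, spread=21/40
Step 3: max=3587/1080, min=3179/1080, spread=17/45
  -> spread < 1/2 first at step 3
Step 4: max=104561/32400, min=20051/6750, spread=41581/162000
Step 5: max=3116639/972000, min=161239/54000, spread=214337/972000
Step 6: max=92417387/29160000, min=323281/108000, spread=5131517/29160000
Step 7: max=2757144527/874800000, min=7297757/2430000, spread=129952007/874800000
Step 8: max=82222897511/26244000000, min=4386233873/1458000000, spread=3270687797/26244000000

Answer: 3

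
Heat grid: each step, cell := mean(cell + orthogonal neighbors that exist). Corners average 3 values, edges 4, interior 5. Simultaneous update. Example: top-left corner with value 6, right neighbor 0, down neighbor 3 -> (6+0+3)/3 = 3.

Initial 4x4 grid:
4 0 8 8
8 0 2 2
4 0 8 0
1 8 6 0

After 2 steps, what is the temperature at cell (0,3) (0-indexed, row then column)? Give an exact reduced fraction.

Answer: 9/2

Derivation:
Step 1: cell (0,3) = 6
Step 2: cell (0,3) = 9/2
Full grid after step 2:
  11/3 27/8 35/8 9/2
  53/16 17/5 167/50 31/8
  187/48 81/25 96/25 107/40
  34/9 211/48 289/80 10/3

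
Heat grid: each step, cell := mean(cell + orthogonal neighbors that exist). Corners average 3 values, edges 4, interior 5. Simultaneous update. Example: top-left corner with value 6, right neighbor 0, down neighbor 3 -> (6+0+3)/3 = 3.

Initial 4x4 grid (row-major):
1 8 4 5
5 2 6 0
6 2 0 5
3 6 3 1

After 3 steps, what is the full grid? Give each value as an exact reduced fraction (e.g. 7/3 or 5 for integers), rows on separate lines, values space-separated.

Answer: 1157/270 14291/3600 4997/1200 107/30
14021/3600 6019/1500 1649/500 1389/400
959/240 689/200 649/200 3163/1200
1397/360 217/60 431/150 997/360

Derivation:
After step 1:
  14/3 15/4 23/4 3
  7/2 23/5 12/5 4
  4 16/5 16/5 3/2
  5 7/2 5/2 3
After step 2:
  143/36 563/120 149/40 17/4
  503/120 349/100 399/100 109/40
  157/40 37/10 64/25 117/40
  25/6 71/20 61/20 7/3
After step 3:
  1157/270 14291/3600 4997/1200 107/30
  14021/3600 6019/1500 1649/500 1389/400
  959/240 689/200 649/200 3163/1200
  1397/360 217/60 431/150 997/360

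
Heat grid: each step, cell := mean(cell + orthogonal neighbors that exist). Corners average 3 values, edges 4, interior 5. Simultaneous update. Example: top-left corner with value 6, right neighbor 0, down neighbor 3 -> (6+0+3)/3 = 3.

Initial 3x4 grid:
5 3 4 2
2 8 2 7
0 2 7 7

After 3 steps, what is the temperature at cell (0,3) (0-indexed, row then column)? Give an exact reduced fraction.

Step 1: cell (0,3) = 13/3
Step 2: cell (0,3) = 139/36
Step 3: cell (0,3) = 9821/2160
Full grid after step 3:
  3817/1080 5929/1440 5779/1440 9821/2160
  2087/576 4439/1200 71/15 6733/1440
  3397/1080 5839/1440 2183/480 3847/720

Answer: 9821/2160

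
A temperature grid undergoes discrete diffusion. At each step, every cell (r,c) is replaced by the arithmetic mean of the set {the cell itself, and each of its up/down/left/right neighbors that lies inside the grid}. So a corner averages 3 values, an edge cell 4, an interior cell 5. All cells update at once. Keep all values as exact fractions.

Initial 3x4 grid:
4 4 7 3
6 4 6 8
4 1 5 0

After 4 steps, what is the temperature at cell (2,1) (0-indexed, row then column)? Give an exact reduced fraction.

Answer: 441107/108000

Derivation:
Step 1: cell (2,1) = 7/2
Step 2: cell (2,1) = 431/120
Step 3: cell (2,1) = 14651/3600
Step 4: cell (2,1) = 441107/108000
Full grid after step 4:
  73933/16200 1003339/216000 355373/72000 70961/14400
  1845823/432000 402031/90000 1633699/360000 4114091/864000
  266257/64800 441107/108000 466747/108000 565399/129600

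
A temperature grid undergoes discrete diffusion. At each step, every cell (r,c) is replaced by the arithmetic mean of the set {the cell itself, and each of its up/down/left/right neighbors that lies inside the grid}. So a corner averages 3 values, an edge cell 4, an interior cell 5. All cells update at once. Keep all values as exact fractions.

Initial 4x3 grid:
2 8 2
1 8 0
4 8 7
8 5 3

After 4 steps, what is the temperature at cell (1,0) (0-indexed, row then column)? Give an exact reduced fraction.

Answer: 15847/3375

Derivation:
Step 1: cell (1,0) = 15/4
Step 2: cell (1,0) = 53/12
Step 3: cell (1,0) = 1052/225
Step 4: cell (1,0) = 15847/3375
Full grid after step 4:
  143747/32400 315401/72000 285119/64800
  15847/3375 94251/20000 996833/216000
  69853/13500 921259/180000 363091/72000
  175457/32400 584759/108000 37921/7200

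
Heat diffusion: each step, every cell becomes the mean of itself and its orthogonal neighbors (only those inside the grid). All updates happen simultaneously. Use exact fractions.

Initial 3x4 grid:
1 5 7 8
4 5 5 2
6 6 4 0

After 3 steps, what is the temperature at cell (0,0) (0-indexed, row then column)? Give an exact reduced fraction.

Answer: 1891/432

Derivation:
Step 1: cell (0,0) = 10/3
Step 2: cell (0,0) = 71/18
Step 3: cell (0,0) = 1891/432
Full grid after step 3:
  1891/432 33551/7200 35851/7200 5213/1080
  16103/3600 28033/6000 13499/3000 61427/14400
  127/27 8219/1800 1657/400 2657/720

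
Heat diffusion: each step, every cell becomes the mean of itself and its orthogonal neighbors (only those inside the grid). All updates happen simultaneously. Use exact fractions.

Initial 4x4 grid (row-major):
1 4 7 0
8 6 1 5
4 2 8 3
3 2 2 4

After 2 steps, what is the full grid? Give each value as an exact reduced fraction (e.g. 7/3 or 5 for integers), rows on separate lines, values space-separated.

After step 1:
  13/3 9/2 3 4
  19/4 21/5 27/5 9/4
  17/4 22/5 16/5 5
  3 9/4 4 3
After step 2:
  163/36 481/120 169/40 37/12
  263/60 93/20 361/100 333/80
  41/10 183/50 22/5 269/80
  19/6 273/80 249/80 4

Answer: 163/36 481/120 169/40 37/12
263/60 93/20 361/100 333/80
41/10 183/50 22/5 269/80
19/6 273/80 249/80 4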